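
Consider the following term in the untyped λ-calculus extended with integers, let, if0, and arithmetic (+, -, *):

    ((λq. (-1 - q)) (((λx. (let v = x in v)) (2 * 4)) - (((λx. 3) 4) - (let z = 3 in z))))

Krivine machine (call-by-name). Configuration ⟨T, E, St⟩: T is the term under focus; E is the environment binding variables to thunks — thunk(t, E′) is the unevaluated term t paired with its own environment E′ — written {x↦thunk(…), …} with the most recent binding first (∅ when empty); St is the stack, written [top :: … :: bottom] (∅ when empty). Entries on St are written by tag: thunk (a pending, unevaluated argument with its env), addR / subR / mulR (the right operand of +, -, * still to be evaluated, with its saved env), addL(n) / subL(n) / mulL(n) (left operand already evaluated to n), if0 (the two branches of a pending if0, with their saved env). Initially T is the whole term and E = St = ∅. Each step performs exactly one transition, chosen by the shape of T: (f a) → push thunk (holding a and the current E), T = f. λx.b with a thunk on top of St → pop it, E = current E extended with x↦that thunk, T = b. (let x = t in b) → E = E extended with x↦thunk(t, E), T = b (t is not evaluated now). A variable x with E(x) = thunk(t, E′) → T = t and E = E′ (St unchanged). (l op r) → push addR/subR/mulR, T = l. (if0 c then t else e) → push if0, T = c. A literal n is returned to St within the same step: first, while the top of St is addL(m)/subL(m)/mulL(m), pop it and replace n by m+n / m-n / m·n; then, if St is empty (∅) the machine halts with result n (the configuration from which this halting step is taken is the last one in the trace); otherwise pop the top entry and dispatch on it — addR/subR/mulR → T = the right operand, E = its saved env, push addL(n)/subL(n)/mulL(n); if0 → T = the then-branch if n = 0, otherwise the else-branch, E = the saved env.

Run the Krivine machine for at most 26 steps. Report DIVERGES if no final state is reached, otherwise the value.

Answer: -9

Derivation:
t=0: <T=((λq. (-1 - q)) (((λx. (let v = x in v)) (2 * 4)) - (((λx. 3) 4) - (let z = 3 in z)))), E=∅, St=∅>
t=1: <T=(λq. (-1 - q)), E=∅, St=[thunk]>
t=2: <T=(-1 - q), E={q↦thunk((((λx. (let v = x in v)) (2 * 4)) - (((λx. 3) 4) - (let z = 3 in z))), ∅)}, St=∅>
t=3: <T=-1, E={q↦thunk((((λx. (let v = x in v)) (2 * 4)) - (((λx. 3) 4) - (let z = 3 in z))), ∅)}, St=[subR]>
t=4: <T=q, E={q↦thunk((((λx. (let v = x in v)) (2 * 4)) - (((λx. 3) 4) - (let z = 3 in z))), ∅)}, St=[subL(-1)]>
t=5: <T=(((λx. (let v = x in v)) (2 * 4)) - (((λx. 3) 4) - (let z = 3 in z))), E=∅, St=[subL(-1)]>
t=6: <T=((λx. (let v = x in v)) (2 * 4)), E=∅, St=[subR :: subL(-1)]>
t=7: <T=(λx. (let v = x in v)), E=∅, St=[thunk :: subR :: subL(-1)]>
t=8: <T=(let v = x in v), E={x↦thunk((2 * 4), ∅)}, St=[subR :: subL(-1)]>
t=9: <T=v, E={v↦thunk(x, {x↦thunk((2 * 4), ∅)}), x↦thunk((2 * 4), ∅)}, St=[subR :: subL(-1)]>
t=10: <T=x, E={x↦thunk((2 * 4), ∅)}, St=[subR :: subL(-1)]>
t=11: <T=(2 * 4), E=∅, St=[subR :: subL(-1)]>
t=12: <T=2, E=∅, St=[mulR :: subR :: subL(-1)]>
t=13: <T=4, E=∅, St=[mulL(2) :: subR :: subL(-1)]>
t=14: <T=(((λx. 3) 4) - (let z = 3 in z)), E=∅, St=[subL(8) :: subL(-1)]>
t=15: <T=((λx. 3) 4), E=∅, St=[subR :: subL(8) :: subL(-1)]>
t=16: <T=(λx. 3), E=∅, St=[thunk :: subR :: subL(8) :: subL(-1)]>
t=17: <T=3, E={x↦thunk(4, ∅)}, St=[subR :: subL(8) :: subL(-1)]>
t=18: <T=(let z = 3 in z), E=∅, St=[subL(3) :: subL(8) :: subL(-1)]>
t=19: <T=z, E={z↦thunk(3, ∅)}, St=[subL(3) :: subL(8) :: subL(-1)]>
t=20: <T=3, E=∅, St=[subL(3) :: subL(8) :: subL(-1)]>
→ final value -9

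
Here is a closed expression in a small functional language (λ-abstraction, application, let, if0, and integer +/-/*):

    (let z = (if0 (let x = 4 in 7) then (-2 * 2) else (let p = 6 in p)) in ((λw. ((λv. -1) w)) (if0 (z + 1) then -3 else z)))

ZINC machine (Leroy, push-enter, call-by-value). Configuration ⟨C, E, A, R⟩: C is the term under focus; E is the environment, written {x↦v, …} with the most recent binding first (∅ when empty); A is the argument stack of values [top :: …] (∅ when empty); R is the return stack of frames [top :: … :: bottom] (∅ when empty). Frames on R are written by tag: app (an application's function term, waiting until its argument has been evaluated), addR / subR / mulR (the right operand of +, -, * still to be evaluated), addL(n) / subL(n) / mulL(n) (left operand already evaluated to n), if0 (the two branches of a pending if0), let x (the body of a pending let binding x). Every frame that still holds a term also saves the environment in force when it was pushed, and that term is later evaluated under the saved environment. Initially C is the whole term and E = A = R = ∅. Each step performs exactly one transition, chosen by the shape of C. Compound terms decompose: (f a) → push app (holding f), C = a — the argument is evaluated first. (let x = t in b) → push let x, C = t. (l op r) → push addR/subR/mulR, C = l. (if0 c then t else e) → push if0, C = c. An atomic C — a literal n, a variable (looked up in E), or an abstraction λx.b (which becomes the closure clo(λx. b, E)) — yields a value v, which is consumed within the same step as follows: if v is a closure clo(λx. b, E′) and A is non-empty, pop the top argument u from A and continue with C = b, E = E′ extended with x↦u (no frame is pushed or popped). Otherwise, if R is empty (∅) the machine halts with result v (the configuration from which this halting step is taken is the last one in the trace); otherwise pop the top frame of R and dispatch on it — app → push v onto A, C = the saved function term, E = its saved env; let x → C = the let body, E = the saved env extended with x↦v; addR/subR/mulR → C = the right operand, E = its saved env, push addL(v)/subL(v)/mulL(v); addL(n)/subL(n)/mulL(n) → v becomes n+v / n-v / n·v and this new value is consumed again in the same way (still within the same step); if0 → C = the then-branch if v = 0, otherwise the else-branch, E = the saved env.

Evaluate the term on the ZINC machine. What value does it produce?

step 0: [C=(let z = (if0 (let x = 4 in 7) then (-2 * 2) else (let p = 6 in p)) in ((λw. ((λv. -1) w)) (if0 (z + 1) then -3 else z))) | E=∅ | A=∅ | R=∅]
step 1: [C=(if0 (let x = 4 in 7) then (-2 * 2) else (let p = 6 in p)) | E=∅ | A=∅ | R=[let z]]
step 2: [C=(let x = 4 in 7) | E=∅ | A=∅ | R=[if0 :: let z]]
step 3: [C=4 | E=∅ | A=∅ | R=[let x :: if0 :: let z]]
step 4: [C=7 | E={x↦4} | A=∅ | R=[if0 :: let z]]
step 5: [C=(let p = 6 in p) | E=∅ | A=∅ | R=[let z]]
step 6: [C=6 | E=∅ | A=∅ | R=[let p :: let z]]
step 7: [C=p | E={p↦6} | A=∅ | R=[let z]]
step 8: [C=((λw. ((λv. -1) w)) (if0 (z + 1) then -3 else z)) | E={z↦6} | A=∅ | R=∅]
step 9: [C=(if0 (z + 1) then -3 else z) | E={z↦6} | A=∅ | R=[app]]
step 10: [C=(z + 1) | E={z↦6} | A=∅ | R=[if0 :: app]]
step 11: [C=z | E={z↦6} | A=∅ | R=[addR :: if0 :: app]]
step 12: [C=1 | E={z↦6} | A=∅ | R=[addL(6) :: if0 :: app]]
step 13: [C=z | E={z↦6} | A=∅ | R=[app]]
step 14: [C=(λw. ((λv. -1) w)) | E={z↦6} | A=[6] | R=∅]
step 15: [C=((λv. -1) w) | E={w↦6, z↦6} | A=∅ | R=∅]
step 16: [C=w | E={w↦6, z↦6} | A=∅ | R=[app]]
step 17: [C=(λv. -1) | E={w↦6, z↦6} | A=[6] | R=∅]
step 18: [C=-1 | E={v↦6, w↦6, z↦6} | A=∅ | R=∅]
→ final value -1

Answer: -1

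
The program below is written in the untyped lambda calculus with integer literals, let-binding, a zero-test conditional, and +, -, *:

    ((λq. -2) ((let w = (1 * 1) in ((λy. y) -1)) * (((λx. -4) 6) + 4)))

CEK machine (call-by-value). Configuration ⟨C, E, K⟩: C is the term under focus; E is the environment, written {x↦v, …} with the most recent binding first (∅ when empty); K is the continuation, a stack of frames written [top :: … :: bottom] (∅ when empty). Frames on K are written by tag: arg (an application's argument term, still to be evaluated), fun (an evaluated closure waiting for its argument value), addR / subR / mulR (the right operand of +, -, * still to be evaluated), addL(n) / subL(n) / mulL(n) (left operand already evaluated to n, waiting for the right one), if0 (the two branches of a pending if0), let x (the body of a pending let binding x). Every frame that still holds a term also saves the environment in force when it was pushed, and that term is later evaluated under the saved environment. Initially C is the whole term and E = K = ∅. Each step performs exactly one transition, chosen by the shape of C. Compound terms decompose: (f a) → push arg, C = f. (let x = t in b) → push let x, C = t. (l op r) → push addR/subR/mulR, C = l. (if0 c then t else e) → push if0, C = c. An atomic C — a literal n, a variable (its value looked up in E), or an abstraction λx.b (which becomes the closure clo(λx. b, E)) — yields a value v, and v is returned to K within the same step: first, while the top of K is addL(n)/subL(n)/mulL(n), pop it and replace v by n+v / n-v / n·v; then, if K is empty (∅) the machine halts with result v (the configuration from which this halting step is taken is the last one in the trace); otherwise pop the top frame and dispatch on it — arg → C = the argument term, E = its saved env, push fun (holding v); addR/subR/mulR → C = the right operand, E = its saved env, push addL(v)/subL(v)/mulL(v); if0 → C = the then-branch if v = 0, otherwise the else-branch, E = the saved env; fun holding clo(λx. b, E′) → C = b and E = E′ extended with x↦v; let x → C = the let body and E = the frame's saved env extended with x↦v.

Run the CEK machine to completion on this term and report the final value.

Answer: -2

Derivation:
[0] <C=((λq. -2) ((let w = (1 * 1) in ((λy. y) -1)) * (((λx. -4) 6) + 4))), E=∅, K=∅>
[1] <C=(λq. -2), E=∅, K=[arg]>
[2] <C=((let w = (1 * 1) in ((λy. y) -1)) * (((λx. -4) 6) + 4)), E=∅, K=[fun]>
[3] <C=(let w = (1 * 1) in ((λy. y) -1)), E=∅, K=[mulR :: fun]>
[4] <C=(1 * 1), E=∅, K=[let w :: mulR :: fun]>
[5] <C=1, E=∅, K=[mulR :: let w :: mulR :: fun]>
[6] <C=1, E=∅, K=[mulL(1) :: let w :: mulR :: fun]>
[7] <C=((λy. y) -1), E={w↦1}, K=[mulR :: fun]>
[8] <C=(λy. y), E={w↦1}, K=[arg :: mulR :: fun]>
[9] <C=-1, E={w↦1}, K=[fun :: mulR :: fun]>
[10] <C=y, E={y↦-1, w↦1}, K=[mulR :: fun]>
[11] <C=(((λx. -4) 6) + 4), E=∅, K=[mulL(-1) :: fun]>
[12] <C=((λx. -4) 6), E=∅, K=[addR :: mulL(-1) :: fun]>
[13] <C=(λx. -4), E=∅, K=[arg :: addR :: mulL(-1) :: fun]>
[14] <C=6, E=∅, K=[fun :: addR :: mulL(-1) :: fun]>
[15] <C=-4, E={x↦6}, K=[addR :: mulL(-1) :: fun]>
[16] <C=4, E=∅, K=[addL(-4) :: mulL(-1) :: fun]>
[17] <C=-2, E={q↦0}, K=∅>
→ final value -2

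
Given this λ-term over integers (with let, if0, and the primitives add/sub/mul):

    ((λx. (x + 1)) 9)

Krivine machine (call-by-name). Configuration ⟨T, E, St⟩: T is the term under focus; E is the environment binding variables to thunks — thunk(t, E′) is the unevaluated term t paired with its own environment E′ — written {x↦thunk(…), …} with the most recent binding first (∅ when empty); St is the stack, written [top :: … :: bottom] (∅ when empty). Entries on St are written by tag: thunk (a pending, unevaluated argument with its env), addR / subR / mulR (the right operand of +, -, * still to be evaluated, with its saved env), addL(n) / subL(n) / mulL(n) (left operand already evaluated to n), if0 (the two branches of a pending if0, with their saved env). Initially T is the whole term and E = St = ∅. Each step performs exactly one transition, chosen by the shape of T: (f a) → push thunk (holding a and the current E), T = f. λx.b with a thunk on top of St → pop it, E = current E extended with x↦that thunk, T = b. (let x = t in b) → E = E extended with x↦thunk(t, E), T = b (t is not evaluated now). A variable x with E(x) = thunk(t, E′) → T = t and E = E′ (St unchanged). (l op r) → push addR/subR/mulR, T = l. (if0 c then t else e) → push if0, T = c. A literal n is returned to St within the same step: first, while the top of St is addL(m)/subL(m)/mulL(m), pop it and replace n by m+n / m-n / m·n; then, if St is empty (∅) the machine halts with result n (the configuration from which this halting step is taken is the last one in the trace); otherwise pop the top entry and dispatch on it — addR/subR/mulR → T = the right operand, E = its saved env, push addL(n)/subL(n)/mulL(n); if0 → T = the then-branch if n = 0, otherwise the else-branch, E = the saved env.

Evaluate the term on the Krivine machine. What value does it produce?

Answer: 10

Execution trace:
t=0: ⟨T=((λx. (x + 1)) 9); E=∅; St=∅⟩
t=1: ⟨T=(λx. (x + 1)); E=∅; St=[thunk]⟩
t=2: ⟨T=(x + 1); E={x↦thunk(9, ∅)}; St=∅⟩
t=3: ⟨T=x; E={x↦thunk(9, ∅)}; St=[addR]⟩
t=4: ⟨T=9; E=∅; St=[addR]⟩
t=5: ⟨T=1; E={x↦thunk(9, ∅)}; St=[addL(9)]⟩
→ final value 10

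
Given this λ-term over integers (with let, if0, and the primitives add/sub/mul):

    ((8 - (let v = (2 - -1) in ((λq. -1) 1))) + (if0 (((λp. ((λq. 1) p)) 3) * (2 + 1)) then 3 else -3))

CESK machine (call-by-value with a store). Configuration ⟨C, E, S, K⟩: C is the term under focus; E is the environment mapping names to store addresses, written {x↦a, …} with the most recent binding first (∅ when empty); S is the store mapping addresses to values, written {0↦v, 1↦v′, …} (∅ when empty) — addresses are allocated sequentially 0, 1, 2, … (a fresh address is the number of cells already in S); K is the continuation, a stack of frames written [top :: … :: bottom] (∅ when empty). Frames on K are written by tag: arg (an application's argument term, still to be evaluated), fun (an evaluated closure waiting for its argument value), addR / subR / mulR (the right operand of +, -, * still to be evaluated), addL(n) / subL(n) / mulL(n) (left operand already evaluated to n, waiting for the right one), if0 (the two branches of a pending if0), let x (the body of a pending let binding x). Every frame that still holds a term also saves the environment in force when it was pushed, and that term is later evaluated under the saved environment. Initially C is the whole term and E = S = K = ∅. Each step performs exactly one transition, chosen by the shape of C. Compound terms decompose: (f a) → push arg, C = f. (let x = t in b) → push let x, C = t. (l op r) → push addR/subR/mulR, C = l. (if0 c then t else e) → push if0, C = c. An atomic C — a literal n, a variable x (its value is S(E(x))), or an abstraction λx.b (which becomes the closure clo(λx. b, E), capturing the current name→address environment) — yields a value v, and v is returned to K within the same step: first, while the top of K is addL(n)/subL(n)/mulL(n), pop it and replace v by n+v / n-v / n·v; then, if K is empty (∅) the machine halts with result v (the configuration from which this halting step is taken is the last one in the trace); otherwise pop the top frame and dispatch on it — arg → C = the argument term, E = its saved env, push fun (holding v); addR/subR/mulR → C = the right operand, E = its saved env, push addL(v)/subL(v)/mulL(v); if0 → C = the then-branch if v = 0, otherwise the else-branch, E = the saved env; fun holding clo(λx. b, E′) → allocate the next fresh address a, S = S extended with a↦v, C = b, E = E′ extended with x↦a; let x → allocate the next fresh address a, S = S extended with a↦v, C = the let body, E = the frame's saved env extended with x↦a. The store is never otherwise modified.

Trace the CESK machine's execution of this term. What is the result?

[0] <C=((8 - (let v = (2 - -1) in ((λq. -1) 1))) + (if0 (((λp. ((λq. 1) p)) 3) * (2 + 1)) then 3 else -3)), E=∅, S=∅, K=∅>
[1] <C=(8 - (let v = (2 - -1) in ((λq. -1) 1))), E=∅, S=∅, K=[addR]>
[2] <C=8, E=∅, S=∅, K=[subR :: addR]>
[3] <C=(let v = (2 - -1) in ((λq. -1) 1)), E=∅, S=∅, K=[subL(8) :: addR]>
[4] <C=(2 - -1), E=∅, S=∅, K=[let v :: subL(8) :: addR]>
[5] <C=2, E=∅, S=∅, K=[subR :: let v :: subL(8) :: addR]>
[6] <C=-1, E=∅, S=∅, K=[subL(2) :: let v :: subL(8) :: addR]>
[7] <C=((λq. -1) 1), E={v↦0}, S={0↦3}, K=[subL(8) :: addR]>
[8] <C=(λq. -1), E={v↦0}, S={0↦3}, K=[arg :: subL(8) :: addR]>
[9] <C=1, E={v↦0}, S={0↦3}, K=[fun :: subL(8) :: addR]>
[10] <C=-1, E={q↦1, v↦0}, S={0↦3, 1↦1}, K=[subL(8) :: addR]>
[11] <C=(if0 (((λp. ((λq. 1) p)) 3) * (2 + 1)) then 3 else -3), E=∅, S={0↦3, 1↦1}, K=[addL(9)]>
[12] <C=(((λp. ((λq. 1) p)) 3) * (2 + 1)), E=∅, S={0↦3, 1↦1}, K=[if0 :: addL(9)]>
[13] <C=((λp. ((λq. 1) p)) 3), E=∅, S={0↦3, 1↦1}, K=[mulR :: if0 :: addL(9)]>
[14] <C=(λp. ((λq. 1) p)), E=∅, S={0↦3, 1↦1}, K=[arg :: mulR :: if0 :: addL(9)]>
[15] <C=3, E=∅, S={0↦3, 1↦1}, K=[fun :: mulR :: if0 :: addL(9)]>
[16] <C=((λq. 1) p), E={p↦2}, S={0↦3, 1↦1, 2↦3}, K=[mulR :: if0 :: addL(9)]>
[17] <C=(λq. 1), E={p↦2}, S={0↦3, 1↦1, 2↦3}, K=[arg :: mulR :: if0 :: addL(9)]>
[18] <C=p, E={p↦2}, S={0↦3, 1↦1, 2↦3}, K=[fun :: mulR :: if0 :: addL(9)]>
[19] <C=1, E={q↦3, p↦2}, S={0↦3, 1↦1, 2↦3, 3↦3}, K=[mulR :: if0 :: addL(9)]>
[20] <C=(2 + 1), E=∅, S={0↦3, 1↦1, 2↦3, 3↦3}, K=[mulL(1) :: if0 :: addL(9)]>
[21] <C=2, E=∅, S={0↦3, 1↦1, 2↦3, 3↦3}, K=[addR :: mulL(1) :: if0 :: addL(9)]>
[22] <C=1, E=∅, S={0↦3, 1↦1, 2↦3, 3↦3}, K=[addL(2) :: mulL(1) :: if0 :: addL(9)]>
[23] <C=-3, E=∅, S={0↦3, 1↦1, 2↦3, 3↦3}, K=[addL(9)]>
→ final value 6

Answer: 6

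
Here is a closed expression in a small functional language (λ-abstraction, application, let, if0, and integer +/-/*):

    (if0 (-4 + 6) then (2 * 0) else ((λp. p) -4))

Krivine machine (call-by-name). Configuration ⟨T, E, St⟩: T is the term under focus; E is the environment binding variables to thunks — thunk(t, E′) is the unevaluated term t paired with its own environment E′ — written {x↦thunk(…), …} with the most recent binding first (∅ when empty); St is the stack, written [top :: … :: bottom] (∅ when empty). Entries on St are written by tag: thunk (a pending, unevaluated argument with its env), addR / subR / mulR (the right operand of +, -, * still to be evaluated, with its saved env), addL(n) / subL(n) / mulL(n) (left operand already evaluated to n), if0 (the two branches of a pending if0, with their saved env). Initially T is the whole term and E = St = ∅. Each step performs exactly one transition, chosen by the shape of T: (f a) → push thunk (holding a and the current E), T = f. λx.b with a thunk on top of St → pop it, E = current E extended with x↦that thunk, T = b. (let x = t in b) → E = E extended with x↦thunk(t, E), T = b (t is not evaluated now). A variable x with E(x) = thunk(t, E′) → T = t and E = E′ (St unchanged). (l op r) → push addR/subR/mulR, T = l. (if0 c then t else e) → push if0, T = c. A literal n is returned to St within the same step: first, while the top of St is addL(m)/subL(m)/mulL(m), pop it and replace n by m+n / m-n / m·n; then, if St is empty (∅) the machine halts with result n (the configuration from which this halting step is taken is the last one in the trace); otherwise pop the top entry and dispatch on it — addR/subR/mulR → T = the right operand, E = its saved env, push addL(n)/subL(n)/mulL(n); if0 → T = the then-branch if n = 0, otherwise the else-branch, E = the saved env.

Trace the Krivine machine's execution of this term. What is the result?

0. <T=(if0 (-4 + 6) then (2 * 0) else ((λp. p) -4)), E=∅, St=∅>
1. <T=(-4 + 6), E=∅, St=[if0]>
2. <T=-4, E=∅, St=[addR :: if0]>
3. <T=6, E=∅, St=[addL(-4) :: if0]>
4. <T=((λp. p) -4), E=∅, St=∅>
5. <T=(λp. p), E=∅, St=[thunk]>
6. <T=p, E={p↦thunk(-4, ∅)}, St=∅>
7. <T=-4, E=∅, St=∅>
→ final value -4

Answer: -4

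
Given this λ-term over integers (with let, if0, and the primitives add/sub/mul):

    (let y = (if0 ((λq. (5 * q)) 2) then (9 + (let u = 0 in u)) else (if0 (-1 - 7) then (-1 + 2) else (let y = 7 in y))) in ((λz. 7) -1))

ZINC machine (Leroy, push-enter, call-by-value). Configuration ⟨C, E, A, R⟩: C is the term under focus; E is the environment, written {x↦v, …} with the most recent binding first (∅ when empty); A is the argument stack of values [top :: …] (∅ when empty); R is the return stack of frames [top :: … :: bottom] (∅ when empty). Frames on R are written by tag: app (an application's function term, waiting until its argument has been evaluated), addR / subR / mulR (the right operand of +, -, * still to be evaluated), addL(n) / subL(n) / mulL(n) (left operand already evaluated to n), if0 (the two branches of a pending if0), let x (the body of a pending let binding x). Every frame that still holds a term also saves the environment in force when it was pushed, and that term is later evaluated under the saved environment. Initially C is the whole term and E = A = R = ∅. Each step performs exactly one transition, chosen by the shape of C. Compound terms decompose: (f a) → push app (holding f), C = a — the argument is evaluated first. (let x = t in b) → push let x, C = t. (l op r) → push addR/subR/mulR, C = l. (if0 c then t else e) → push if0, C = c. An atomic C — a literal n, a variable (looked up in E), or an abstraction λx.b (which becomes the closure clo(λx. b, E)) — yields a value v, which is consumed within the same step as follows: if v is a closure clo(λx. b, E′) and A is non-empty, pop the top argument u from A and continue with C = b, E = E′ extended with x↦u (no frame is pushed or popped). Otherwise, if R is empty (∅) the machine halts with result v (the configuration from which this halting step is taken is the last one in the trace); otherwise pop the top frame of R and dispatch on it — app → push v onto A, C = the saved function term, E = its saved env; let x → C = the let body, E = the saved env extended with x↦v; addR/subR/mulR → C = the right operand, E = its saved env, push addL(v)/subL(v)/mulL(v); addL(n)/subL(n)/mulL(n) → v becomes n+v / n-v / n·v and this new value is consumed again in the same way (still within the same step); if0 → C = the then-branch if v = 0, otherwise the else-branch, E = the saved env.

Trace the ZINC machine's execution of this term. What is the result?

Answer: 7

Derivation:
t=0: [C=(let y = (if0 ((λq. (5 * q)) 2) then (9 + (let u = 0 in u)) else (if0 (-1 - 7) then (-1 + 2) else (let y = 7 in y))) in ((λz. 7) -1)) | E=∅ | A=∅ | R=∅]
t=1: [C=(if0 ((λq. (5 * q)) 2) then (9 + (let u = 0 in u)) else (if0 (-1 - 7) then (-1 + 2) else (let y = 7 in y))) | E=∅ | A=∅ | R=[let y]]
t=2: [C=((λq. (5 * q)) 2) | E=∅ | A=∅ | R=[if0 :: let y]]
t=3: [C=2 | E=∅ | A=∅ | R=[app :: if0 :: let y]]
t=4: [C=(λq. (5 * q)) | E=∅ | A=[2] | R=[if0 :: let y]]
t=5: [C=(5 * q) | E={q↦2} | A=∅ | R=[if0 :: let y]]
t=6: [C=5 | E={q↦2} | A=∅ | R=[mulR :: if0 :: let y]]
t=7: [C=q | E={q↦2} | A=∅ | R=[mulL(5) :: if0 :: let y]]
t=8: [C=(if0 (-1 - 7) then (-1 + 2) else (let y = 7 in y)) | E=∅ | A=∅ | R=[let y]]
t=9: [C=(-1 - 7) | E=∅ | A=∅ | R=[if0 :: let y]]
t=10: [C=-1 | E=∅ | A=∅ | R=[subR :: if0 :: let y]]
t=11: [C=7 | E=∅ | A=∅ | R=[subL(-1) :: if0 :: let y]]
t=12: [C=(let y = 7 in y) | E=∅ | A=∅ | R=[let y]]
t=13: [C=7 | E=∅ | A=∅ | R=[let y :: let y]]
t=14: [C=y | E={y↦7} | A=∅ | R=[let y]]
t=15: [C=((λz. 7) -1) | E={y↦7} | A=∅ | R=∅]
t=16: [C=-1 | E={y↦7} | A=∅ | R=[app]]
t=17: [C=(λz. 7) | E={y↦7} | A=[-1] | R=∅]
t=18: [C=7 | E={z↦-1, y↦7} | A=∅ | R=∅]
→ final value 7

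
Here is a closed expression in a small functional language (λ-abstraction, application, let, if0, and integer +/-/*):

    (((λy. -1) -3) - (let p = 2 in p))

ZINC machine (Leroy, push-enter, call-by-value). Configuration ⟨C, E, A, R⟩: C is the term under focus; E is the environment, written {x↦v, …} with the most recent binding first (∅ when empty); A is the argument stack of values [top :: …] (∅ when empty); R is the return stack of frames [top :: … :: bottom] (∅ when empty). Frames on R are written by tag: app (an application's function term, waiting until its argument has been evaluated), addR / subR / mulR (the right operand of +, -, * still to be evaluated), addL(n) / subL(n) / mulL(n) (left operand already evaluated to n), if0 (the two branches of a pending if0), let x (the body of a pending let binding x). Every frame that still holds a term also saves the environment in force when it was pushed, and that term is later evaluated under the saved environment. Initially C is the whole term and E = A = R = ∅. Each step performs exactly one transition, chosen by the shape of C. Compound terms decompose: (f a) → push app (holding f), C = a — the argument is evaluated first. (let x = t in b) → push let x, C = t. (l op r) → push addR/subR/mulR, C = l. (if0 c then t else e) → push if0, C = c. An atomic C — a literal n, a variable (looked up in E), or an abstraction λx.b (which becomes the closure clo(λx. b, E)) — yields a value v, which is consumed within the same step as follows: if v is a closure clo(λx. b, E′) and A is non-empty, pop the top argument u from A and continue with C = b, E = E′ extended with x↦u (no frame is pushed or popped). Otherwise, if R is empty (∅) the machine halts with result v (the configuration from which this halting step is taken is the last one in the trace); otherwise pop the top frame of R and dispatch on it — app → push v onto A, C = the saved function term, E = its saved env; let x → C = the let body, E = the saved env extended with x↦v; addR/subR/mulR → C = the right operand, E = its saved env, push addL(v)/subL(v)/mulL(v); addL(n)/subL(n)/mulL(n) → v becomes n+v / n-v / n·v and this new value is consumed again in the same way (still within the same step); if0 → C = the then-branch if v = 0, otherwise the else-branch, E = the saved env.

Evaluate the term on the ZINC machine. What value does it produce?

Answer: -3

Machine steps:
step 0: ⟨C=(((λy. -1) -3) - (let p = 2 in p)); E=∅; A=∅; R=∅⟩
step 1: ⟨C=((λy. -1) -3); E=∅; A=∅; R=[subR]⟩
step 2: ⟨C=-3; E=∅; A=∅; R=[app :: subR]⟩
step 3: ⟨C=(λy. -1); E=∅; A=[-3]; R=[subR]⟩
step 4: ⟨C=-1; E={y↦-3}; A=∅; R=[subR]⟩
step 5: ⟨C=(let p = 2 in p); E=∅; A=∅; R=[subL(-1)]⟩
step 6: ⟨C=2; E=∅; A=∅; R=[let p :: subL(-1)]⟩
step 7: ⟨C=p; E={p↦2}; A=∅; R=[subL(-1)]⟩
→ final value -3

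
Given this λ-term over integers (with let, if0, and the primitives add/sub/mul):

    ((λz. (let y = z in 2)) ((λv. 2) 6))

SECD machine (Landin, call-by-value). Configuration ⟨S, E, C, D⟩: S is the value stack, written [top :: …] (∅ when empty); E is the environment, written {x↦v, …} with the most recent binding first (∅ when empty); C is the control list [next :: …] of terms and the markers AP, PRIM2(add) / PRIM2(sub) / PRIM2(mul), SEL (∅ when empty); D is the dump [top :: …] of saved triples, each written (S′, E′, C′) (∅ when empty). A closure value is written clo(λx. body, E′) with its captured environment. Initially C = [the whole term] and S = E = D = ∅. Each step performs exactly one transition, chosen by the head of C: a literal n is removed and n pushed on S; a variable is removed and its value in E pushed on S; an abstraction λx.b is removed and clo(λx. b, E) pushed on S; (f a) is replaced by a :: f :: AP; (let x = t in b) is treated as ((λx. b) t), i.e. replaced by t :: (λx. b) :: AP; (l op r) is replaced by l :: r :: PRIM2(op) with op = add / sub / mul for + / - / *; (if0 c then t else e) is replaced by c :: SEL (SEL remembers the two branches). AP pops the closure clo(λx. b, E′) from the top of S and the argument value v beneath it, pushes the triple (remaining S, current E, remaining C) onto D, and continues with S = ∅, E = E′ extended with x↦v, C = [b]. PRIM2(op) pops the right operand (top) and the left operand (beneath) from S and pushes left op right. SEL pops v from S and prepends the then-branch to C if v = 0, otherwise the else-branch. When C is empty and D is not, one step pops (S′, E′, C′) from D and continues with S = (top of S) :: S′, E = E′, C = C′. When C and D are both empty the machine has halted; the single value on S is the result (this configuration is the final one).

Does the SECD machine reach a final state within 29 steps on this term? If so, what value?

[0] ⟨S=∅; E=∅; C=[((λz. (let y = z in 2)) ((λv. 2) 6))]; D=∅⟩
[1] ⟨S=∅; E=∅; C=[((λv. 2) 6) :: (λz. (let y = z in 2)) :: AP]; D=∅⟩
[2] ⟨S=∅; E=∅; C=[6 :: (λv. 2) :: AP :: (λz. (let y = z in 2)) :: AP]; D=∅⟩
[3] ⟨S=[6]; E=∅; C=[(λv. 2) :: AP :: (λz. (let y = z in 2)) :: AP]; D=∅⟩
[4] ⟨S=[clo(λv. 2, ∅) :: 6]; E=∅; C=[AP :: (λz. (let y = z in 2)) :: AP]; D=∅⟩
[5] ⟨S=∅; E={v↦6}; C=[2]; D=[(∅, ∅, [(λz. (let y = z in 2)) :: AP])]⟩
[6] ⟨S=[2]; E={v↦6}; C=∅; D=[(∅, ∅, [(λz. (let y = z in 2)) :: AP])]⟩
[7] ⟨S=[2]; E=∅; C=[(λz. (let y = z in 2)) :: AP]; D=∅⟩
[8] ⟨S=[clo(λz. (let y = z in 2), ∅) :: 2]; E=∅; C=[AP]; D=∅⟩
[9] ⟨S=∅; E={z↦2}; C=[(let y = z in 2)]; D=[(∅, ∅, ∅)]⟩
[10] ⟨S=∅; E={z↦2}; C=[z :: (λy. 2) :: AP]; D=[(∅, ∅, ∅)]⟩
[11] ⟨S=[2]; E={z↦2}; C=[(λy. 2) :: AP]; D=[(∅, ∅, ∅)]⟩
[12] ⟨S=[clo(λy. 2, {z↦2}) :: 2]; E={z↦2}; C=[AP]; D=[(∅, ∅, ∅)]⟩
[13] ⟨S=∅; E={y↦2, z↦2}; C=[2]; D=[(∅, {z↦2}, ∅) :: (∅, ∅, ∅)]⟩
[14] ⟨S=[2]; E={y↦2, z↦2}; C=∅; D=[(∅, {z↦2}, ∅) :: (∅, ∅, ∅)]⟩
[15] ⟨S=[2]; E={z↦2}; C=∅; D=[(∅, ∅, ∅)]⟩
[16] ⟨S=[2]; E=∅; C=∅; D=∅⟩
→ final value 2

Answer: 2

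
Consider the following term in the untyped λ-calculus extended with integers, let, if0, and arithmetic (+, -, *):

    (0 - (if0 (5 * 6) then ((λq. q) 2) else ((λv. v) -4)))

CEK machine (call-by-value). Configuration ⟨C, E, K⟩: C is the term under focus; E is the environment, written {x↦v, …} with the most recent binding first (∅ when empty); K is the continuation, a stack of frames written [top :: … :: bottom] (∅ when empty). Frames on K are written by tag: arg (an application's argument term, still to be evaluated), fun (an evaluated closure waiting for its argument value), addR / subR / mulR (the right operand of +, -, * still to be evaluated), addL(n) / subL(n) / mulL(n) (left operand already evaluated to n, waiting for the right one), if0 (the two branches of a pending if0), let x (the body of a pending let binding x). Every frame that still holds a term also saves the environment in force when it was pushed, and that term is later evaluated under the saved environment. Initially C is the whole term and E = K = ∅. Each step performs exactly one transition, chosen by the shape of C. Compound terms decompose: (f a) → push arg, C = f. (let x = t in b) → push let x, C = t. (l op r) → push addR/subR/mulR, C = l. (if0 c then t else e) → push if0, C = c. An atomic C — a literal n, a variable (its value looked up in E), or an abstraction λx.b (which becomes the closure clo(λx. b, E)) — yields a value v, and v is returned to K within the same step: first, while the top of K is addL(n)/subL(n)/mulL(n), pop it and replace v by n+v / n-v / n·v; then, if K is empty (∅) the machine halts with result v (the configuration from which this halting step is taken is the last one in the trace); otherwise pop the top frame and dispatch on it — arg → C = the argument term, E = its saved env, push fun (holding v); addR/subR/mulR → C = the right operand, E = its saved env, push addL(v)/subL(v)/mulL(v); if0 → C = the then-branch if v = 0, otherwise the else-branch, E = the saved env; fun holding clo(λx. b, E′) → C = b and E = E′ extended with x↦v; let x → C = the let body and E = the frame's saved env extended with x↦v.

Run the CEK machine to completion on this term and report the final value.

Answer: 4

Machine steps:
0. <C=(0 - (if0 (5 * 6) then ((λq. q) 2) else ((λv. v) -4))), E=∅, K=∅>
1. <C=0, E=∅, K=[subR]>
2. <C=(if0 (5 * 6) then ((λq. q) 2) else ((λv. v) -4)), E=∅, K=[subL(0)]>
3. <C=(5 * 6), E=∅, K=[if0 :: subL(0)]>
4. <C=5, E=∅, K=[mulR :: if0 :: subL(0)]>
5. <C=6, E=∅, K=[mulL(5) :: if0 :: subL(0)]>
6. <C=((λv. v) -4), E=∅, K=[subL(0)]>
7. <C=(λv. v), E=∅, K=[arg :: subL(0)]>
8. <C=-4, E=∅, K=[fun :: subL(0)]>
9. <C=v, E={v↦-4}, K=[subL(0)]>
→ final value 4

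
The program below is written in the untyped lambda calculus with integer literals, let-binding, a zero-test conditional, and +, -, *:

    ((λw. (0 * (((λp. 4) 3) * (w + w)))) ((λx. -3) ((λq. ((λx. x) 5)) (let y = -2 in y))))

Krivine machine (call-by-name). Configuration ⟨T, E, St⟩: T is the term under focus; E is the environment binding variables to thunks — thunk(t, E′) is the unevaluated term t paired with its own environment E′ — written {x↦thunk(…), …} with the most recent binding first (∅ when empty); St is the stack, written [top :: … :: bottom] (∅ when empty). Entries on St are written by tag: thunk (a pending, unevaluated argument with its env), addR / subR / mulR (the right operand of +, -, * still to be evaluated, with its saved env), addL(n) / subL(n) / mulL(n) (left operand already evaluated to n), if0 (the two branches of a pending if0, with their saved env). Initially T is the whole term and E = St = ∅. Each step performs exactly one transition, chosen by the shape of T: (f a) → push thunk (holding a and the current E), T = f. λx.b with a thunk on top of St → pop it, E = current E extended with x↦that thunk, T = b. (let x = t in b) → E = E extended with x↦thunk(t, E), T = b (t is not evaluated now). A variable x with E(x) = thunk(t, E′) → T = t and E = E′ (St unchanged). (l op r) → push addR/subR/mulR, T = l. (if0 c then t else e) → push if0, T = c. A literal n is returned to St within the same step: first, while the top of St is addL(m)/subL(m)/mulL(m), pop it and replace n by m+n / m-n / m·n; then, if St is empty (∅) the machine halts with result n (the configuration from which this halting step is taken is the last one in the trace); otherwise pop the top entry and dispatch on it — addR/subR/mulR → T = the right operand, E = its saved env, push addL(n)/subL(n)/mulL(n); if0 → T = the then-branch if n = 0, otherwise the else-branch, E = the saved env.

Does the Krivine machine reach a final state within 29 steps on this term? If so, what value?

Answer: 0

Machine steps:
step 0: ⟨T=((λw. (0 * (((λp. 4) 3) * (w + w)))) ((λx. -3) ((λq. ((λx. x) 5)) (let y = -2 in y)))); E=∅; St=∅⟩
step 1: ⟨T=(λw. (0 * (((λp. 4) 3) * (w + w)))); E=∅; St=[thunk]⟩
step 2: ⟨T=(0 * (((λp. 4) 3) * (w + w))); E={w↦thunk(((λx. -3) ((λq. ((λx. x) 5)) (let y = -2 in y))), ∅)}; St=∅⟩
step 3: ⟨T=0; E={w↦thunk(((λx. -3) ((λq. ((λx. x) 5)) (let y = -2 in y))), ∅)}; St=[mulR]⟩
step 4: ⟨T=(((λp. 4) 3) * (w + w)); E={w↦thunk(((λx. -3) ((λq. ((λx. x) 5)) (let y = -2 in y))), ∅)}; St=[mulL(0)]⟩
step 5: ⟨T=((λp. 4) 3); E={w↦thunk(((λx. -3) ((λq. ((λx. x) 5)) (let y = -2 in y))), ∅)}; St=[mulR :: mulL(0)]⟩
step 6: ⟨T=(λp. 4); E={w↦thunk(((λx. -3) ((λq. ((λx. x) 5)) (let y = -2 in y))), ∅)}; St=[thunk :: mulR :: mulL(0)]⟩
step 7: ⟨T=4; E={p↦thunk(3, {w↦thunk(((λx. -3) ((λq. ((λx. x) 5)) (let y = -2 in y))), ∅)}), w↦thunk(((λx. -3) ((λq. ((λx. x) 5)) (let y = -2 in y))), ∅)}; St=[mulR :: mulL(0)]⟩
step 8: ⟨T=(w + w); E={w↦thunk(((λx. -3) ((λq. ((λx. x) 5)) (let y = -2 in y))), ∅)}; St=[mulL(4) :: mulL(0)]⟩
step 9: ⟨T=w; E={w↦thunk(((λx. -3) ((λq. ((λx. x) 5)) (let y = -2 in y))), ∅)}; St=[addR :: mulL(4) :: mulL(0)]⟩
step 10: ⟨T=((λx. -3) ((λq. ((λx. x) 5)) (let y = -2 in y))); E=∅; St=[addR :: mulL(4) :: mulL(0)]⟩
step 11: ⟨T=(λx. -3); E=∅; St=[thunk :: addR :: mulL(4) :: mulL(0)]⟩
step 12: ⟨T=-3; E={x↦thunk(((λq. ((λx. x) 5)) (let y = -2 in y)), ∅)}; St=[addR :: mulL(4) :: mulL(0)]⟩
step 13: ⟨T=w; E={w↦thunk(((λx. -3) ((λq. ((λx. x) 5)) (let y = -2 in y))), ∅)}; St=[addL(-3) :: mulL(4) :: mulL(0)]⟩
step 14: ⟨T=((λx. -3) ((λq. ((λx. x) 5)) (let y = -2 in y))); E=∅; St=[addL(-3) :: mulL(4) :: mulL(0)]⟩
step 15: ⟨T=(λx. -3); E=∅; St=[thunk :: addL(-3) :: mulL(4) :: mulL(0)]⟩
step 16: ⟨T=-3; E={x↦thunk(((λq. ((λx. x) 5)) (let y = -2 in y)), ∅)}; St=[addL(-3) :: mulL(4) :: mulL(0)]⟩
→ final value 0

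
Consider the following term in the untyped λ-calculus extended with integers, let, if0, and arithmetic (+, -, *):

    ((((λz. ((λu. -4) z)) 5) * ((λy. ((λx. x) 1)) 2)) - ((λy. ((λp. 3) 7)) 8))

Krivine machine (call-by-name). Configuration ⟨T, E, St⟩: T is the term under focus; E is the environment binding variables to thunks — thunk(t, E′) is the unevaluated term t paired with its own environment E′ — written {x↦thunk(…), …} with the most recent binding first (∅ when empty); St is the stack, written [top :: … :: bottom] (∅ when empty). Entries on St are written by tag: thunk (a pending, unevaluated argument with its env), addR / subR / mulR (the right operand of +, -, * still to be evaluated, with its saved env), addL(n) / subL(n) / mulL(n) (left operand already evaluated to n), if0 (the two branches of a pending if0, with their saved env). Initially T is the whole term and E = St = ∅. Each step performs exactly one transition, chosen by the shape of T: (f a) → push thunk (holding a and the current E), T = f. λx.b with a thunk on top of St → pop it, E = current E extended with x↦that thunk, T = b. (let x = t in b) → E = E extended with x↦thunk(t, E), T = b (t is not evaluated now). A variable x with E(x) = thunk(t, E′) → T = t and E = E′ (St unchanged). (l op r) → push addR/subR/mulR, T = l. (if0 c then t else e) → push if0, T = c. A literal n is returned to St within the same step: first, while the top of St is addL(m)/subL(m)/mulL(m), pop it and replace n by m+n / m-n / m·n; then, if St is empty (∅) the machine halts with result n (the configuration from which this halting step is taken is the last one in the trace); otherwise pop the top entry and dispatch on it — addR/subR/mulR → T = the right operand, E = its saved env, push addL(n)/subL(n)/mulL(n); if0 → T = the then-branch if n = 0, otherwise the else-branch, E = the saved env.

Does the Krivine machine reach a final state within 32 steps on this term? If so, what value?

Answer: -7

Machine steps:
[0] [T=((((λz. ((λu. -4) z)) 5) * ((λy. ((λx. x) 1)) 2)) - ((λy. ((λp. 3) 7)) 8)) | E=∅ | St=∅]
[1] [T=(((λz. ((λu. -4) z)) 5) * ((λy. ((λx. x) 1)) 2)) | E=∅ | St=[subR]]
[2] [T=((λz. ((λu. -4) z)) 5) | E=∅ | St=[mulR :: subR]]
[3] [T=(λz. ((λu. -4) z)) | E=∅ | St=[thunk :: mulR :: subR]]
[4] [T=((λu. -4) z) | E={z↦thunk(5, ∅)} | St=[mulR :: subR]]
[5] [T=(λu. -4) | E={z↦thunk(5, ∅)} | St=[thunk :: mulR :: subR]]
[6] [T=-4 | E={u↦thunk(z, {z↦thunk(5, ∅)}), z↦thunk(5, ∅)} | St=[mulR :: subR]]
[7] [T=((λy. ((λx. x) 1)) 2) | E=∅ | St=[mulL(-4) :: subR]]
[8] [T=(λy. ((λx. x) 1)) | E=∅ | St=[thunk :: mulL(-4) :: subR]]
[9] [T=((λx. x) 1) | E={y↦thunk(2, ∅)} | St=[mulL(-4) :: subR]]
[10] [T=(λx. x) | E={y↦thunk(2, ∅)} | St=[thunk :: mulL(-4) :: subR]]
[11] [T=x | E={x↦thunk(1, {y↦thunk(2, ∅)}), y↦thunk(2, ∅)} | St=[mulL(-4) :: subR]]
[12] [T=1 | E={y↦thunk(2, ∅)} | St=[mulL(-4) :: subR]]
[13] [T=((λy. ((λp. 3) 7)) 8) | E=∅ | St=[subL(-4)]]
[14] [T=(λy. ((λp. 3) 7)) | E=∅ | St=[thunk :: subL(-4)]]
[15] [T=((λp. 3) 7) | E={y↦thunk(8, ∅)} | St=[subL(-4)]]
[16] [T=(λp. 3) | E={y↦thunk(8, ∅)} | St=[thunk :: subL(-4)]]
[17] [T=3 | E={p↦thunk(7, {y↦thunk(8, ∅)}), y↦thunk(8, ∅)} | St=[subL(-4)]]
→ final value -7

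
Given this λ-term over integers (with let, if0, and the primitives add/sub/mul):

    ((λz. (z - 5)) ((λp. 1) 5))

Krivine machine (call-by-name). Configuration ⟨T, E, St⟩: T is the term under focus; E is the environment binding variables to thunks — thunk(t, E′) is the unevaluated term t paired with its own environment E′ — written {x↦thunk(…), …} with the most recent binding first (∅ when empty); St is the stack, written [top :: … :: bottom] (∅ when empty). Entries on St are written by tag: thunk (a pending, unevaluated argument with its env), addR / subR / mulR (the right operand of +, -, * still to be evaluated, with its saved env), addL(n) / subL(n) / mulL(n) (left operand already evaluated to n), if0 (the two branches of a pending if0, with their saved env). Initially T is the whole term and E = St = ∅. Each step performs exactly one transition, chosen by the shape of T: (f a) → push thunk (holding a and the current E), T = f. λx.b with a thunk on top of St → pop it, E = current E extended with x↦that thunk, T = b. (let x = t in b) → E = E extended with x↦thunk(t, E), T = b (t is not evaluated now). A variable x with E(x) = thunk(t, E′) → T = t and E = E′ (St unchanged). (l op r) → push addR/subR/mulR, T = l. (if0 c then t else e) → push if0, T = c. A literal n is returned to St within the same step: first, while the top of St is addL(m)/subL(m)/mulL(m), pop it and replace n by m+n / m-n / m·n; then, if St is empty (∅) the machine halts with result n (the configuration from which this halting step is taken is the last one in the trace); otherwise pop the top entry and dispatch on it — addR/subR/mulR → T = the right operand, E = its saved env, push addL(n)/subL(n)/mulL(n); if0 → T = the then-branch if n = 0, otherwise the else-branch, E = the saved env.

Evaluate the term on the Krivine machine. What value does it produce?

0. [T=((λz. (z - 5)) ((λp. 1) 5)) | E=∅ | St=∅]
1. [T=(λz. (z - 5)) | E=∅ | St=[thunk]]
2. [T=(z - 5) | E={z↦thunk(((λp. 1) 5), ∅)} | St=∅]
3. [T=z | E={z↦thunk(((λp. 1) 5), ∅)} | St=[subR]]
4. [T=((λp. 1) 5) | E=∅ | St=[subR]]
5. [T=(λp. 1) | E=∅ | St=[thunk :: subR]]
6. [T=1 | E={p↦thunk(5, ∅)} | St=[subR]]
7. [T=5 | E={z↦thunk(((λp. 1) 5), ∅)} | St=[subL(1)]]
→ final value -4

Answer: -4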